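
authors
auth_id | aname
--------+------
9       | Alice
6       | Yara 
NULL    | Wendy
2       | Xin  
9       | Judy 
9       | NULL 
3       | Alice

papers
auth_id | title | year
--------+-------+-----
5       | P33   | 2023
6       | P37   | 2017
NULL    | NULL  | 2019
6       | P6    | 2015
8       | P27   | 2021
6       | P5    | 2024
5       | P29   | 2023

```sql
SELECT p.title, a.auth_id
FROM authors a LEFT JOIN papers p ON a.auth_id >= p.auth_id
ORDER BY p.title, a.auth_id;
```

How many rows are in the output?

26

LEFT JOIN keeps every row from `authors`; unmatched rows get NULL for `papers`'s columns.
Matching on a.auth_id >= p.auth_id. A NULL in a compared column never satisfies the condition.
- auth_id=9: 6 matching p row(s), so 6 row(s) emitted.
- auth_id=6: 5 matching p row(s), so 5 row(s) emitted.
- auth_id=NULL: no p row matches, row kept with p columns NULL.
- auth_id=2: no p row matches, row kept with p columns NULL.
- auth_id=9: 6 matching p row(s), so 6 row(s) emitted.
- auth_id=9: 6 matching p row(s), so 6 row(s) emitted.
- auth_id=3: no p row matches, row kept with p columns NULL.
Total: 23 matched + 3 padded = 26 rows.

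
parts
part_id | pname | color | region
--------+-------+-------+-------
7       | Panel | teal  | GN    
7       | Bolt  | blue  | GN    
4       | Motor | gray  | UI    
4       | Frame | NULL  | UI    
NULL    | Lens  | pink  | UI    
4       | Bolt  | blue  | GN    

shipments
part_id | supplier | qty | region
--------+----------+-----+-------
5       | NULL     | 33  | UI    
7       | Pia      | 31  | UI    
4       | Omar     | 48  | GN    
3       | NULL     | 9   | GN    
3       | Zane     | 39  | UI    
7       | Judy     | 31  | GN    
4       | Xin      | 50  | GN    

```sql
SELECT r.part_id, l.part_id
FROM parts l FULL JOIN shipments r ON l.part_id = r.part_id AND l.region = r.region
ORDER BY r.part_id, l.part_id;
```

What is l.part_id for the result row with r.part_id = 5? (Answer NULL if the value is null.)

FULL OUTER JOIN keeps every row from both sides; unmatched rows get NULL for the other side's columns.
Matching on l.part_id = r.part_id AND l.region = r.region. A NULL in a compared column never satisfies the condition.
- l (part_id=7, region=GN) pairs with 1 row(s) of r.
- l (part_id=7, region=GN) pairs with 1 row(s) of r.
- l (part_id=4, region=UI) has no partner → padded with NULL.
- l (part_id=4, region=UI) has no partner → padded with NULL.
- l (part_id=NULL, region=UI) has no partner → padded with NULL.
- l (part_id=4, region=GN) pairs with 2 row(s) of r.
- 4 row(s) from r found no l partner → padded with NULL.

NULL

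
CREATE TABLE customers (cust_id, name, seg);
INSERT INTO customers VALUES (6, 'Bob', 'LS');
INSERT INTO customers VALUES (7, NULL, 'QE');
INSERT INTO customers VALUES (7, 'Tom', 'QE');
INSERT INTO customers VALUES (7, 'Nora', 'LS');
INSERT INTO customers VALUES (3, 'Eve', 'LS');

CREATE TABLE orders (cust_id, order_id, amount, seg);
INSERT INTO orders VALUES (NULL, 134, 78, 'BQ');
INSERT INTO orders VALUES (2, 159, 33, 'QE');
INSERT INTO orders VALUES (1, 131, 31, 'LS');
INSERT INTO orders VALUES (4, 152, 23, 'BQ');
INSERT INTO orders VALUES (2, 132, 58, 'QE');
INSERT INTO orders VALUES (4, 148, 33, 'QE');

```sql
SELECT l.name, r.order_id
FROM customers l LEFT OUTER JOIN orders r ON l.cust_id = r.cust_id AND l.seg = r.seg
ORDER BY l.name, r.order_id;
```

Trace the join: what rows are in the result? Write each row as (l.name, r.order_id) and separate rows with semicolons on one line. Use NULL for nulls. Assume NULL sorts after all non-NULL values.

LEFT JOIN keeps every row from `customers`; unmatched rows get NULL for `orders`'s columns.
Matching on l.cust_id = r.cust_id AND l.seg = r.seg. A NULL in a compared column never satisfies the condition.
- l[0] cust_id=6, seg=LS → no match; kept with NULLs on the r side.
- l[1] cust_id=7, seg=QE → no match; kept with NULLs on the r side.
- l[2] cust_id=7, seg=QE → no match; kept with NULLs on the r side.
- l[3] cust_id=7, seg=LS → no match; kept with NULLs on the r side.
- l[4] cust_id=3, seg=LS → no match; kept with NULLs on the r side.
After projecting and ordering:
l.name | r.order_id
Bob | NULL
Eve | NULL
Nora | NULL
Tom | NULL
NULL | NULL

(Bob, NULL); (Eve, NULL); (Nora, NULL); (Tom, NULL); (NULL, NULL)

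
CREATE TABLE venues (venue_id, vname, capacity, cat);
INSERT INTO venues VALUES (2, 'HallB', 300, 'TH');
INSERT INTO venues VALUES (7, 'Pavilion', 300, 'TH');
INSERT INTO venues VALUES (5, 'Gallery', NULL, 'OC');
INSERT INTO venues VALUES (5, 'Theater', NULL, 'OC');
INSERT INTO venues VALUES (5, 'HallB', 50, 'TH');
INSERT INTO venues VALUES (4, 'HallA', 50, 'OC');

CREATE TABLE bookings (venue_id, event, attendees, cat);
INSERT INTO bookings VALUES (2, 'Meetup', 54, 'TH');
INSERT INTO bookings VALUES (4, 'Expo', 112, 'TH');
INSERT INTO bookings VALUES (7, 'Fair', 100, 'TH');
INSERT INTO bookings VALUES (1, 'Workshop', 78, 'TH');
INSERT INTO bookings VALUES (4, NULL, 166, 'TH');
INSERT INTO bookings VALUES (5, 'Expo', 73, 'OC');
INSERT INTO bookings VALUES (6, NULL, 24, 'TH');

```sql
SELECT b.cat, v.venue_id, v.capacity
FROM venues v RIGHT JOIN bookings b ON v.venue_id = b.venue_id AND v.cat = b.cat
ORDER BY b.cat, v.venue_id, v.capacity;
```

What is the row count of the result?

RIGHT JOIN keeps every row from `bookings`; unmatched rows get NULL for `venues`'s columns.
Matching on v.venue_id = b.venue_id AND v.cat = b.cat.
- v (venue_id=2, cat=TH) pairs with 1 row(s) of b.
- v (venue_id=7, cat=TH) pairs with 1 row(s) of b.
- v (venue_id=5, cat=OC) pairs with 1 row(s) of b.
- v (venue_id=5, cat=OC) pairs with 1 row(s) of b.
- v (venue_id=5, cat=TH) has no partner in b.
- v (venue_id=4, cat=OC) has no partner in b.
- plus 4 unmatched b row(s), each kept with NULL v columns.
Total: 4 matched + 4 padded = 8 rows.

8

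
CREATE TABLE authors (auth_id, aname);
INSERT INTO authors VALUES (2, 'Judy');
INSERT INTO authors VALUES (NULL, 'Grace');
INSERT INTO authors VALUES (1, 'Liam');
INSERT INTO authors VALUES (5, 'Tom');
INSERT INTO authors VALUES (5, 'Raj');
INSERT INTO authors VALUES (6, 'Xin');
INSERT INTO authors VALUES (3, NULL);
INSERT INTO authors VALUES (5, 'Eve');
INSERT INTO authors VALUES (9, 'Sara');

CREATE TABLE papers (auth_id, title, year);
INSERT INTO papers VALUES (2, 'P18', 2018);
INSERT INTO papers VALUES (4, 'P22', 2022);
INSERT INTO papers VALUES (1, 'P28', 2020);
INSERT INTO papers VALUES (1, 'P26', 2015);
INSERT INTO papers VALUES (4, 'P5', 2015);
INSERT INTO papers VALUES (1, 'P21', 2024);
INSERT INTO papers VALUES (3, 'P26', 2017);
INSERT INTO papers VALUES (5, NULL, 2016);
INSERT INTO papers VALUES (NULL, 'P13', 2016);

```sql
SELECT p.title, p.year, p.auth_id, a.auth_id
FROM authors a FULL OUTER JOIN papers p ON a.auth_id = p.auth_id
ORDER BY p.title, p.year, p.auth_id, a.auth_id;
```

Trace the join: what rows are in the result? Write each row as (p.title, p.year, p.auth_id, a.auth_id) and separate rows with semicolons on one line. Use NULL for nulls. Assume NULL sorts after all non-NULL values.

FULL OUTER JOIN keeps every row from both sides; unmatched rows get NULL for the other side's columns.
Matching on a.auth_id = p.auth_id. A NULL in a compared column never satisfies the condition.
Matched pairs: 8; unmatched a rows kept: 3; unmatched p rows kept: 3.

(P13, 2016, NULL, NULL); (P18, 2018, 2, 2); (P21, 2024, 1, 1); (P22, 2022, 4, NULL); (P26, 2015, 1, 1); (P26, 2017, 3, 3); (P28, 2020, 1, 1); (P5, 2015, 4, NULL); (NULL, 2016, 5, 5); (NULL, 2016, 5, 5); (NULL, 2016, 5, 5); (NULL, NULL, NULL, 6); (NULL, NULL, NULL, 9); (NULL, NULL, NULL, NULL)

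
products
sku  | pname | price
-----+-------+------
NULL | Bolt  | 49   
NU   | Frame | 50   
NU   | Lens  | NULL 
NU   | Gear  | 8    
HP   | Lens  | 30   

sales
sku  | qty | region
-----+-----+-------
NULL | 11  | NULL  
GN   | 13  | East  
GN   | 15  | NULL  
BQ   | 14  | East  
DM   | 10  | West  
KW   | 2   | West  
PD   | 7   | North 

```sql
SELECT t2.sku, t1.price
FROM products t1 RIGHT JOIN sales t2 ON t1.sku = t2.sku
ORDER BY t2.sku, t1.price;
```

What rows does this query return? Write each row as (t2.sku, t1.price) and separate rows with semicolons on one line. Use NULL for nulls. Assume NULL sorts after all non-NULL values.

(BQ, NULL); (DM, NULL); (GN, NULL); (GN, NULL); (KW, NULL); (PD, NULL); (NULL, NULL)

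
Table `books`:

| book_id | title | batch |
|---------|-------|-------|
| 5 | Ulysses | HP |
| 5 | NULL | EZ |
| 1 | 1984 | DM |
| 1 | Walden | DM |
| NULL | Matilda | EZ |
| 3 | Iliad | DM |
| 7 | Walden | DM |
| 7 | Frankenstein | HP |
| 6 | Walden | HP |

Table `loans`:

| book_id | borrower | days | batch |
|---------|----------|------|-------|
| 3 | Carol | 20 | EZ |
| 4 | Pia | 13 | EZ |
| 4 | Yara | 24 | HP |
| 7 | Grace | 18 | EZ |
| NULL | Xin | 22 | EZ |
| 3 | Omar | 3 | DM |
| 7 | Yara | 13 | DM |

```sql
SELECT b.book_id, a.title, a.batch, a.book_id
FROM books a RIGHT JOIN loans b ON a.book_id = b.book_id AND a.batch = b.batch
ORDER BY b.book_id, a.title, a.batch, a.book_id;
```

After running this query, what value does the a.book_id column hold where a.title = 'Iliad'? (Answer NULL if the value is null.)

3

RIGHT JOIN keeps every row from `loans`; unmatched rows get NULL for `books`'s columns.
Matching on a.book_id = b.book_id AND a.batch = b.batch. A NULL in a compared column never satisfies the condition.
- a[0] book_id=5, batch=HP → no match.
- a[1] book_id=5, batch=EZ → no match.
- a[2] book_id=1, batch=DM → no match.
- a[3] book_id=1, batch=DM → no match.
- a[4] book_id=NULL, batch=EZ → no match.
- a[5] book_id=3, batch=DM → 1 match(es) in b → 1 row(s).
- a[6] book_id=7, batch=DM → 1 match(es) in b → 1 row(s).
- a[7] book_id=7, batch=HP → no match.
- a[8] book_id=6, batch=HP → no match.
- 5 row(s) from b found no a partner → padded with NULL.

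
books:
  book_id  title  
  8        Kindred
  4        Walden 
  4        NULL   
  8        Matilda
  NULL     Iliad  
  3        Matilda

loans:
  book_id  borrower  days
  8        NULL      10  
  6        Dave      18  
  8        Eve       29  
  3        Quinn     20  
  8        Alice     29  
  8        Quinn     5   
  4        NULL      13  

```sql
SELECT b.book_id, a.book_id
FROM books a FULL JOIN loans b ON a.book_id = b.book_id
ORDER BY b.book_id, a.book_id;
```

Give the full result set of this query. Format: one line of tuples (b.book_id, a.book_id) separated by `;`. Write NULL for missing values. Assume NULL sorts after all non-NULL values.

FULL OUTER JOIN keeps every row from both sides; unmatched rows get NULL for the other side's columns.
Matching on a.book_id = b.book_id. A NULL in a compared column never satisfies the condition.
- a[0] book_id=8 → 4 match(es) in b → 4 row(s).
- a[1] book_id=4 → 1 match(es) in b → 1 row(s).
- a[2] book_id=4 → 1 match(es) in b → 1 row(s).
- a[3] book_id=8 → 4 match(es) in b → 4 row(s).
- a[4] book_id=NULL → no match; kept with NULLs on the b side.
- a[5] book_id=3 → 1 match(es) in b → 1 row(s).
- 1 row(s) from b found no a partner → padded with NULL.

(3, 3); (4, 4); (4, 4); (6, NULL); (8, 8); (8, 8); (8, 8); (8, 8); (8, 8); (8, 8); (8, 8); (8, 8); (NULL, NULL)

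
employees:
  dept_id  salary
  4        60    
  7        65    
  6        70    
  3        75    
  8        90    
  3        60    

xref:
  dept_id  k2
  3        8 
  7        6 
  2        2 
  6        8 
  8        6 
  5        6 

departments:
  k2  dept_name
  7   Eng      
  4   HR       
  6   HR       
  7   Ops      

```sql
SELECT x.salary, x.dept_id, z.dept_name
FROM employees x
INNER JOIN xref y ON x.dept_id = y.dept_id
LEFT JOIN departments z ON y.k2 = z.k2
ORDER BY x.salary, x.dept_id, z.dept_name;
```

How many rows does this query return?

5

Joins associate left-to-right: employees INNER JOIN xref on dept_id gives 5 intermediate row(s).
Then LEFT JOIN `departments z` on k2: each of those 5 rows is kept; rows whose y.k2 has no match in z get NULL for z's columns.
Result: 5 row(s).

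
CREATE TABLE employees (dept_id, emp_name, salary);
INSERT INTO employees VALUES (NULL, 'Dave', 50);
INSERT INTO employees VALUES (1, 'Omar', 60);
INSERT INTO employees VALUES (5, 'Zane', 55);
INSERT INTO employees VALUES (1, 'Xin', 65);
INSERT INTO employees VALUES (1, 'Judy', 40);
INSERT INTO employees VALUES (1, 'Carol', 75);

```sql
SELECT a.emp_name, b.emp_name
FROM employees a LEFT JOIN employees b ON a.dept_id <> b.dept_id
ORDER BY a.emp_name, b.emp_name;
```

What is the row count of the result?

LEFT JOIN keeps every row from `employees a`; unmatched rows get NULL for `employees b`'s columns.
Matching on a.dept_id <> b.dept_id. A NULL in a compared column never satisfies the condition.
Matched pairs: 8; unmatched a rows kept: 1.
Total: 8 matched + 1 padded = 9 rows.

9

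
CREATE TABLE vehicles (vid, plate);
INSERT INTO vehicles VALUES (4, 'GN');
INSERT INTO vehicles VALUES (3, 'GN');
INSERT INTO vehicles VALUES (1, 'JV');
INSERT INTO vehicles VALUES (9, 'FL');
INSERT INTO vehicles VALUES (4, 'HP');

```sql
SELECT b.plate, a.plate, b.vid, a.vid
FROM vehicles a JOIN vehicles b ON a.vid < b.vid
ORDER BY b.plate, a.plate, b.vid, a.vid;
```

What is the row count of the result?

9

INNER JOIN keeps only pairs where the ON condition holds.
Matching on a.vid < b.vid.
Matched pairs: 9.
Total: 9 rows.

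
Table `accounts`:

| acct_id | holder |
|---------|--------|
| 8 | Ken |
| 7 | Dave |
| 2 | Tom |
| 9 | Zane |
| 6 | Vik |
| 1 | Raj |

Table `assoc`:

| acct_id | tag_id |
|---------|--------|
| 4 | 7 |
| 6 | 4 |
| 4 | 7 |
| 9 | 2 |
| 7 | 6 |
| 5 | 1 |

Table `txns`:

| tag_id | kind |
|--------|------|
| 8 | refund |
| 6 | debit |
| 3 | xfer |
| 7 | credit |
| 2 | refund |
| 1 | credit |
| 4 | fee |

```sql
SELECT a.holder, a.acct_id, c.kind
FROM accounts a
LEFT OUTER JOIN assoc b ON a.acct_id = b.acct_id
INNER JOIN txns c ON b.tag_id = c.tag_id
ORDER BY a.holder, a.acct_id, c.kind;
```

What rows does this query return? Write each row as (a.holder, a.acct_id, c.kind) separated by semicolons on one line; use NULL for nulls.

(Dave, 7, debit); (Vik, 6, fee); (Zane, 9, refund)

Step 1 — a LEFT JOIN b on acct_id → 6 row(s).
Then INNER JOIN `txns c` on tag_id: keep only rows whose b.tag_id appears in c.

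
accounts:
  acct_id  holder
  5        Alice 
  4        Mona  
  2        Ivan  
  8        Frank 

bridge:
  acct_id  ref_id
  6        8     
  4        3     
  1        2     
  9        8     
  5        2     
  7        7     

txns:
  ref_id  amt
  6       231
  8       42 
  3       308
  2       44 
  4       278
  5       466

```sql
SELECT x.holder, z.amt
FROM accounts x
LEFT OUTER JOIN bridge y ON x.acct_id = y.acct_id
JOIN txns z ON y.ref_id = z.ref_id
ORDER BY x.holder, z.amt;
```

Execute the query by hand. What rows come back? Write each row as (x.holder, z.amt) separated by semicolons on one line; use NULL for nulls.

(Alice, 44); (Mona, 308)

Evaluate left to right. First `accounts x LEFT JOIN bridge y` on acct_id: 4 row(s).
Then INNER JOIN `txns z` on ref_id: keep only rows whose y.ref_id appears in z.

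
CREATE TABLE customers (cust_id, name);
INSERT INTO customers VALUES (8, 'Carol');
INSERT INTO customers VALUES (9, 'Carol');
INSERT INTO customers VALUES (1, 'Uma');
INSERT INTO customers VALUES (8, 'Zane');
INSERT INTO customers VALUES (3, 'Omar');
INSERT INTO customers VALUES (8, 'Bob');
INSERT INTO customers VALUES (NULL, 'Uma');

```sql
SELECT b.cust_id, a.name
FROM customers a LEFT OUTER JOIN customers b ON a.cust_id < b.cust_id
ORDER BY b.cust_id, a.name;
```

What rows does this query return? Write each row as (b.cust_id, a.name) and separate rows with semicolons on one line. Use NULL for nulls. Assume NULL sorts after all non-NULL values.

(3, Uma); (8, Omar); (8, Omar); (8, Omar); (8, Uma); (8, Uma); (8, Uma); (9, Bob); (9, Carol); (9, Omar); (9, Uma); (9, Zane); (NULL, Carol); (NULL, Uma)

LEFT JOIN keeps every row from `customers a`; unmatched rows get NULL for `customers b`'s columns.
Matching on a.cust_id < b.cust_id. A NULL in a compared column never satisfies the condition.
Matched pairs: 12; unmatched a rows kept: 2.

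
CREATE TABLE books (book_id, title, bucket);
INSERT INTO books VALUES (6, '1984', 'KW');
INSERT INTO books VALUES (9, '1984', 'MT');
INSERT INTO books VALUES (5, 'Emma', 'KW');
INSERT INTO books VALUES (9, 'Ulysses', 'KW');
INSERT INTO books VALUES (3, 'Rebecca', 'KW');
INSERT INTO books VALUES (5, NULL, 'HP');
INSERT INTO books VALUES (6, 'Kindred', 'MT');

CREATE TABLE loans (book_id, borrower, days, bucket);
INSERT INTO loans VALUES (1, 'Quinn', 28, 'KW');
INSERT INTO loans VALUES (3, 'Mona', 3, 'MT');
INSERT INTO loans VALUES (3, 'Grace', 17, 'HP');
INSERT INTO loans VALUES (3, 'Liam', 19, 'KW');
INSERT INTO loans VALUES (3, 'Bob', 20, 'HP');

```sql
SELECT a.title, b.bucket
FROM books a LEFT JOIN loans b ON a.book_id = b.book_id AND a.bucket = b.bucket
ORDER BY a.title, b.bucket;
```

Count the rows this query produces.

7

LEFT JOIN keeps every row from `books`; unmatched rows get NULL for `loans`'s columns.
Matching on a.book_id = b.book_id AND a.bucket = b.bucket.
Matched pairs: 1; unmatched a rows kept: 6.
Total: 1 matched + 6 padded = 7 rows.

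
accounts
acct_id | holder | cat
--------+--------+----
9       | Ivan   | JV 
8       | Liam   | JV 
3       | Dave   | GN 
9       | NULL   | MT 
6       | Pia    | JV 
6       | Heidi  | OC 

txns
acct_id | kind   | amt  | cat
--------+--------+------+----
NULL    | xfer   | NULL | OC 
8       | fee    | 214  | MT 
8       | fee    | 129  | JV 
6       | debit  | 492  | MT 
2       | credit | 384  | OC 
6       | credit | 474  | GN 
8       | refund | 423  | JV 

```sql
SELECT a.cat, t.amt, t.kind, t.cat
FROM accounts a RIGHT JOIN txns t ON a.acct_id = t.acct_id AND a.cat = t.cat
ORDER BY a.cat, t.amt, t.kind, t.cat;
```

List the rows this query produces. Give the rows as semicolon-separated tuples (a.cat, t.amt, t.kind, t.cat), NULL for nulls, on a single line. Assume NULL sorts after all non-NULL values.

(JV, 129, fee, JV); (JV, 423, refund, JV); (NULL, 214, fee, MT); (NULL, 384, credit, OC); (NULL, 474, credit, GN); (NULL, 492, debit, MT); (NULL, NULL, xfer, OC)

RIGHT JOIN keeps every row from `txns`; unmatched rows get NULL for `accounts`'s columns.
Matching on a.acct_id = t.acct_id AND a.cat = t.cat. A NULL in a compared column never satisfies the condition.
- acct_id=9, cat=JV: no matching t row.
- acct_id=8, cat=JV: 2 matching t row(s), so 2 row(s) emitted.
- acct_id=3, cat=GN: no matching t row.
- acct_id=9, cat=MT: no matching t row.
- acct_id=6, cat=JV: no matching t row.
- acct_id=6, cat=OC: no matching t row.
- 5 t row(s) had no a match → kept, a columns NULL.
After projecting and ordering:
a.cat | t.amt | t.kind | t.cat
JV | 129 | fee | JV
JV | 423 | refund | JV
NULL | 214 | fee | MT
NULL | 384 | credit | OC
NULL | 474 | credit | GN
NULL | 492 | debit | MT
NULL | NULL | xfer | OC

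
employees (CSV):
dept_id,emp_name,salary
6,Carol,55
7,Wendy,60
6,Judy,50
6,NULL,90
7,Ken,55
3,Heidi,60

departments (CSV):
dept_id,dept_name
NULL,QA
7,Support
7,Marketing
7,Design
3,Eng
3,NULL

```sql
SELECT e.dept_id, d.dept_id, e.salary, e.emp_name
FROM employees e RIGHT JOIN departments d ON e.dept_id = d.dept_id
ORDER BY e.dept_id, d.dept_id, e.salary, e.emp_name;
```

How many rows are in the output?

RIGHT JOIN keeps every row from `departments`; unmatched rows get NULL for `employees`'s columns.
Matching on e.dept_id = d.dept_id. A NULL in a compared column never satisfies the condition.
- e row (dept_id=6): no match.
- e row (dept_id=7): matches 3 d row(s) → 3 output row(s).
- e row (dept_id=6): no match.
- e row (dept_id=6): no match.
- e row (dept_id=7): matches 3 d row(s) → 3 output row(s).
- e row (dept_id=3): matches 2 d row(s) → 2 output row(s).
- plus 1 unmatched d row(s), each kept with NULL e columns.
Total: 8 matched + 1 padded = 9 rows.

9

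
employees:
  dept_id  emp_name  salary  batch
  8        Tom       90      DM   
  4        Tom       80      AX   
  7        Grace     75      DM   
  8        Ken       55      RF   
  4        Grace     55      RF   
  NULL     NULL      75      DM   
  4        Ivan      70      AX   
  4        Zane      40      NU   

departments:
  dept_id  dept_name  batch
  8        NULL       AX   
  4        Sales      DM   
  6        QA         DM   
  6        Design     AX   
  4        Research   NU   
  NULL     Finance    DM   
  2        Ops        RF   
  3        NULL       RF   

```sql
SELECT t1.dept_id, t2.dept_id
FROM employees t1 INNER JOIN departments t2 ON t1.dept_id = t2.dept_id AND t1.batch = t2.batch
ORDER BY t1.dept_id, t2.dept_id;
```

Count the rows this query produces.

1

INNER JOIN keeps only pairs where the ON condition holds.
Matching on t1.dept_id = t2.dept_id AND t1.batch = t2.batch. A NULL in a compared column never satisfies the condition.
Matched pairs: 1.
Total: 1 rows.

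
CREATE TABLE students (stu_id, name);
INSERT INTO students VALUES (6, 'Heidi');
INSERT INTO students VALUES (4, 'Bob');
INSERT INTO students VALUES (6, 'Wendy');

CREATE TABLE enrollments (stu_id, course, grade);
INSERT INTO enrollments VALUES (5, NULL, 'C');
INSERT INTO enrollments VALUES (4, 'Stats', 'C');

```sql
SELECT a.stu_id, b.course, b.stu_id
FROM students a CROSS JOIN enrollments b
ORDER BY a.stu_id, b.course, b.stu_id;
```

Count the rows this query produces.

CROSS JOIN pairs every row of `students` with every row of `enrollments`: 3 × 2 = 6 rows.

6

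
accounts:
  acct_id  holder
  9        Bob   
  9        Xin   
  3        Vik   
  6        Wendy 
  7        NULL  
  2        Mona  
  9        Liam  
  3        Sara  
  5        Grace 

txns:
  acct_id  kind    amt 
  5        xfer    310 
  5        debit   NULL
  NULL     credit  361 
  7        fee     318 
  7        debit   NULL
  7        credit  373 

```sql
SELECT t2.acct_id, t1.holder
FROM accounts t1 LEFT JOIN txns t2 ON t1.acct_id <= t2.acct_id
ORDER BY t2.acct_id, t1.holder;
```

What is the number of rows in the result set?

29

LEFT JOIN keeps every row from `accounts`; unmatched rows get NULL for `txns`'s columns.
Matching on t1.acct_id <= t2.acct_id. A NULL in a compared column never satisfies the condition.
- t1 (acct_id=9) has no partner → padded with NULL.
- t1 (acct_id=9) has no partner → padded with NULL.
- t1 (acct_id=3) pairs with 5 row(s) of t2.
- t1 (acct_id=6) pairs with 3 row(s) of t2.
- t1 (acct_id=7) pairs with 3 row(s) of t2.
- t1 (acct_id=2) pairs with 5 row(s) of t2.
- t1 (acct_id=9) has no partner → padded with NULL.
- t1 (acct_id=3) pairs with 5 row(s) of t2.
- t1 (acct_id=5) pairs with 5 row(s) of t2.
Total: 26 matched + 3 padded = 29 rows.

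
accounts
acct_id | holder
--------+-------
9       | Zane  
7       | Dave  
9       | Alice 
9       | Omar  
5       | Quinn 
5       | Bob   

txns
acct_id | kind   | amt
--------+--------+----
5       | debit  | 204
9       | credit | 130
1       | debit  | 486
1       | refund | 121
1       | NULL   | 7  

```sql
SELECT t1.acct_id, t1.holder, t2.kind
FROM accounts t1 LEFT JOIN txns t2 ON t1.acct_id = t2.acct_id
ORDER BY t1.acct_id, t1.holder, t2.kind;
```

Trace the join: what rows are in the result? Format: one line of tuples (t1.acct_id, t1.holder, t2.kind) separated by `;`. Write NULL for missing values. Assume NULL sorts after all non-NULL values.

(5, Bob, debit); (5, Quinn, debit); (7, Dave, NULL); (9, Alice, credit); (9, Omar, credit); (9, Zane, credit)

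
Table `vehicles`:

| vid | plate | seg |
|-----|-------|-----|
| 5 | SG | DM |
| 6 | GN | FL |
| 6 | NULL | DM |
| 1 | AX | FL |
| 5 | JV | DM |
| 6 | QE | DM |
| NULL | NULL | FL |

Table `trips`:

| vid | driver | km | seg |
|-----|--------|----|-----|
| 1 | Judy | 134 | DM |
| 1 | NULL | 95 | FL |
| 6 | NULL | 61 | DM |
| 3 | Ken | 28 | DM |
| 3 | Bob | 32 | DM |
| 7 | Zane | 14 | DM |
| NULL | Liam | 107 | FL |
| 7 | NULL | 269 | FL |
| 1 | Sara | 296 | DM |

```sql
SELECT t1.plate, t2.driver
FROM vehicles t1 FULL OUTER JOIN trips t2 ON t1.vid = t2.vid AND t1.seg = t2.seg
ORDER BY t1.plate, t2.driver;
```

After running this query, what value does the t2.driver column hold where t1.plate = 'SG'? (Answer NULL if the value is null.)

NULL

FULL OUTER JOIN keeps every row from both sides; unmatched rows get NULL for the other side's columns.
Matching on t1.vid = t2.vid AND t1.seg = t2.seg. A NULL in a compared column never satisfies the condition.
- t1 (vid=5, seg=DM) has no partner → padded with NULL.
- t1 (vid=6, seg=FL) has no partner → padded with NULL.
- t1 (vid=6, seg=DM) pairs with 1 row(s) of t2.
- t1 (vid=1, seg=FL) pairs with 1 row(s) of t2.
- t1 (vid=5, seg=DM) has no partner → padded with NULL.
- t1 (vid=6, seg=DM) pairs with 1 row(s) of t2.
- t1 (vid=NULL, seg=FL) has no partner → padded with NULL.
- 7 row(s) from t2 found no t1 partner → padded with NULL.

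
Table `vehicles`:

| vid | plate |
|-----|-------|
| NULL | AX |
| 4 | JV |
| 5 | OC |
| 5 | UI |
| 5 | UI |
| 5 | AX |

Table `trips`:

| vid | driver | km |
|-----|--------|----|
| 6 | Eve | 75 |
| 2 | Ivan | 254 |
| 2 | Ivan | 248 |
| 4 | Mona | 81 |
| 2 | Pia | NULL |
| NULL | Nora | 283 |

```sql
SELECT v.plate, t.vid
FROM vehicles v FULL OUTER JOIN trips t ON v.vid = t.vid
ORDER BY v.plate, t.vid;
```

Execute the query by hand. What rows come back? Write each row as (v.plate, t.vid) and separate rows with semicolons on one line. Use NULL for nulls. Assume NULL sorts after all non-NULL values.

(AX, NULL); (AX, NULL); (JV, 4); (OC, NULL); (UI, NULL); (UI, NULL); (NULL, 2); (NULL, 2); (NULL, 2); (NULL, 6); (NULL, NULL)

FULL OUTER JOIN keeps every row from both sides; unmatched rows get NULL for the other side's columns.
Matching on v.vid = t.vid. A NULL in a compared column never satisfies the condition.
- v (vid=NULL) has no partner → padded with NULL.
- v (vid=4) pairs with 1 row(s) of t.
- v (vid=5) has no partner → padded with NULL.
- v (vid=5) has no partner → padded with NULL.
- v (vid=5) has no partner → padded with NULL.
- v (vid=5) has no partner → padded with NULL.
- 5 t row(s) had no v match → kept, v columns NULL.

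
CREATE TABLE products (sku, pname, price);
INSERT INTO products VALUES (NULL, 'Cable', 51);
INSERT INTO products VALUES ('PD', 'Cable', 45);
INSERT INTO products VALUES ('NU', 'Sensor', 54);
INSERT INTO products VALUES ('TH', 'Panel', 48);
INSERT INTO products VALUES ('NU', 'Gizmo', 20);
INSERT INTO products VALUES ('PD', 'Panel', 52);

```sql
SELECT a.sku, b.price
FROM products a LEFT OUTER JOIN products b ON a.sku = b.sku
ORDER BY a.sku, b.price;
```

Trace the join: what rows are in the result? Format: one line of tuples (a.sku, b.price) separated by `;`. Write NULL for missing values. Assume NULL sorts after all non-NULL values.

(NU, 20); (NU, 20); (NU, 54); (NU, 54); (PD, 45); (PD, 45); (PD, 52); (PD, 52); (TH, 48); (NULL, NULL)

LEFT JOIN keeps every row from `products a`; unmatched rows get NULL for `products b`'s columns.
Matching on a.sku = b.sku. A NULL in a compared column never satisfies the condition.
- a row (sku=NULL): no match → kept, b columns NULL.
- a row (sku=PD): matches 2 b row(s) → 2 output row(s).
- a row (sku=NU): matches 2 b row(s) → 2 output row(s).
- a row (sku=TH): matches 1 b row(s) → 1 output row(s).
- a row (sku=NU): matches 2 b row(s) → 2 output row(s).
- a row (sku=PD): matches 2 b row(s) → 2 output row(s).
After projecting and ordering:
a.sku | b.price
NU | 20
NU | 20
NU | 54
NU | 54
PD | 45
PD | 45
PD | 52
PD | 52
TH | 48
NULL | NULL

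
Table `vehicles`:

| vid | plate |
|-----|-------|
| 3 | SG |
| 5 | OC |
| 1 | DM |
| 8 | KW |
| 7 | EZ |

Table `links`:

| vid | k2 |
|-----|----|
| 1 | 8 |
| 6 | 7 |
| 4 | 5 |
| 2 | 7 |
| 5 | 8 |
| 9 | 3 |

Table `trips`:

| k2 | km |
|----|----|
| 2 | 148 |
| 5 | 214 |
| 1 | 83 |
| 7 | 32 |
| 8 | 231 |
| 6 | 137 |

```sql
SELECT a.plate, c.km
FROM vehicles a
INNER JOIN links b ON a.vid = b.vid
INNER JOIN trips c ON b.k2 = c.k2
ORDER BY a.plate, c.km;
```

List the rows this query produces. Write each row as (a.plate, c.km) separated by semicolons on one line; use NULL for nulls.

Step 1 — a INNER JOIN b on vid → 2 row(s).
Then INNER JOIN `trips c` on k2: keep only rows whose b.k2 appears in c.

(DM, 231); (OC, 231)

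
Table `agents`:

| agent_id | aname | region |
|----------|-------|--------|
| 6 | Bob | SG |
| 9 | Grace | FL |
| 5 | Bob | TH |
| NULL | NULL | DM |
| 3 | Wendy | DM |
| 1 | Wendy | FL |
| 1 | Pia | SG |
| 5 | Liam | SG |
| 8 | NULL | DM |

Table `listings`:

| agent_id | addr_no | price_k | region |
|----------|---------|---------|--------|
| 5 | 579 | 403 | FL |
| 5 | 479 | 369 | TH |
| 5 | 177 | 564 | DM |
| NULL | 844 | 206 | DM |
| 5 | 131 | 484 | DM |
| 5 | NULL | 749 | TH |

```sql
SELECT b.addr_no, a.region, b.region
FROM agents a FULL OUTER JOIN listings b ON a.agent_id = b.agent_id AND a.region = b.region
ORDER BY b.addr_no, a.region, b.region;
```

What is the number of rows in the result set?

14

FULL OUTER JOIN keeps every row from both sides; unmatched rows get NULL for the other side's columns.
Matching on a.agent_id = b.agent_id AND a.region = b.region. A NULL in a compared column never satisfies the condition.
Matched pairs: 2; unmatched a rows kept: 8; unmatched b rows kept: 4.
Total: 2 matched + 12 padded = 14 rows.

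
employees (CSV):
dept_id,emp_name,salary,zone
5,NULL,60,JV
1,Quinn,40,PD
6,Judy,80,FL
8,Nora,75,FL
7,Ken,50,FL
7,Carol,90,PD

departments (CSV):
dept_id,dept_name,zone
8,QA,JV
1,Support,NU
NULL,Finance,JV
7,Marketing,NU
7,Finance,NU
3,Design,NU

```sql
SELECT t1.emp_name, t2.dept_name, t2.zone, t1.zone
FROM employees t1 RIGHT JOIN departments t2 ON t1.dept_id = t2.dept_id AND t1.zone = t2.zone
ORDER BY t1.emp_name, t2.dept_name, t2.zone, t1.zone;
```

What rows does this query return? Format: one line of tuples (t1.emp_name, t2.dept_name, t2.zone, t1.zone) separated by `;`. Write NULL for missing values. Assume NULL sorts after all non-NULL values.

(NULL, Design, NU, NULL); (NULL, Finance, JV, NULL); (NULL, Finance, NU, NULL); (NULL, Marketing, NU, NULL); (NULL, QA, JV, NULL); (NULL, Support, NU, NULL)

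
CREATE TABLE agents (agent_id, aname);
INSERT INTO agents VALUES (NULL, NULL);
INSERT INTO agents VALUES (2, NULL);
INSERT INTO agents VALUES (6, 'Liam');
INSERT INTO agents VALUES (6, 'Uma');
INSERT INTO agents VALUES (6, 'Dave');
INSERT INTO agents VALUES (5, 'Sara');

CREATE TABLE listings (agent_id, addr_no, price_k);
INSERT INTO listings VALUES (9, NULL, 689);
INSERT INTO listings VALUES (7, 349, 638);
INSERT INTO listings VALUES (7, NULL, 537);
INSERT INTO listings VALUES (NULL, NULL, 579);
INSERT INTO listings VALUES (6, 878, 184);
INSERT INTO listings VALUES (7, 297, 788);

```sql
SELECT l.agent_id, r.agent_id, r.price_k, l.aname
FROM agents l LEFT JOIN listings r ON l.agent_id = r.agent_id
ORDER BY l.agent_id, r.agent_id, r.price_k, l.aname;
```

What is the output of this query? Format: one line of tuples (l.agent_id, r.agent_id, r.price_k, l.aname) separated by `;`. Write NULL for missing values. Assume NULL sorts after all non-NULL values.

(2, NULL, NULL, NULL); (5, NULL, NULL, Sara); (6, 6, 184, Dave); (6, 6, 184, Liam); (6, 6, 184, Uma); (NULL, NULL, NULL, NULL)

LEFT JOIN keeps every row from `agents`; unmatched rows get NULL for `listings`'s columns.
Matching on l.agent_id = r.agent_id. A NULL in a compared column never satisfies the condition.
Matched pairs: 3; unmatched l rows kept: 3.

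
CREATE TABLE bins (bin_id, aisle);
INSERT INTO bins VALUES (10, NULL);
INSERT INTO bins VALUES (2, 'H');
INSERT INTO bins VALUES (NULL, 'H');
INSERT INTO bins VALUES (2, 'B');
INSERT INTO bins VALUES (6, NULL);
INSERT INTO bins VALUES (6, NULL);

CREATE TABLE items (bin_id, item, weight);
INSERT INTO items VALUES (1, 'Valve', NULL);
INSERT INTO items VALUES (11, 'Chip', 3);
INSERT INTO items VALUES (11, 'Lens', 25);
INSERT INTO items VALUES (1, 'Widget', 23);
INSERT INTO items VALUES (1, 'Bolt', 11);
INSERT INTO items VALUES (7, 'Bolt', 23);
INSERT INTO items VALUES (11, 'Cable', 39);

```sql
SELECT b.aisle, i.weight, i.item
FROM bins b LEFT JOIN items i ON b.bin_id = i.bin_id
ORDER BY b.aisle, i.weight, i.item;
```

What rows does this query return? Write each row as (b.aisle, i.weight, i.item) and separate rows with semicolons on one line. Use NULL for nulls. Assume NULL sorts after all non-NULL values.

LEFT JOIN keeps every row from `bins`; unmatched rows get NULL for `items`'s columns.
Matching on b.bin_id = i.bin_id. A NULL in a compared column never satisfies the condition.
- b row (bin_id=10): no match → kept, i columns NULL.
- b row (bin_id=2): no match → kept, i columns NULL.
- b row (bin_id=NULL): no match → kept, i columns NULL.
- b row (bin_id=2): no match → kept, i columns NULL.
- b row (bin_id=6): no match → kept, i columns NULL.
- b row (bin_id=6): no match → kept, i columns NULL.
After projecting and ordering:
b.aisle | i.weight | i.item
B | NULL | NULL
H | NULL | NULL
H | NULL | NULL
NULL | NULL | NULL
NULL | NULL | NULL
NULL | NULL | NULL

(B, NULL, NULL); (H, NULL, NULL); (H, NULL, NULL); (NULL, NULL, NULL); (NULL, NULL, NULL); (NULL, NULL, NULL)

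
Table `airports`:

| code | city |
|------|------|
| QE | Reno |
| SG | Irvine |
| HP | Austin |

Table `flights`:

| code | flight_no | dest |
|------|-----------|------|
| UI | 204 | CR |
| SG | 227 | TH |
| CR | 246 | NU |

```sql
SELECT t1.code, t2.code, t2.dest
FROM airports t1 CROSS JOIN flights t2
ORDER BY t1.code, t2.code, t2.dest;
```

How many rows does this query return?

CROSS JOIN pairs every row of `airports` with every row of `flights`: 3 × 3 = 9 rows.

9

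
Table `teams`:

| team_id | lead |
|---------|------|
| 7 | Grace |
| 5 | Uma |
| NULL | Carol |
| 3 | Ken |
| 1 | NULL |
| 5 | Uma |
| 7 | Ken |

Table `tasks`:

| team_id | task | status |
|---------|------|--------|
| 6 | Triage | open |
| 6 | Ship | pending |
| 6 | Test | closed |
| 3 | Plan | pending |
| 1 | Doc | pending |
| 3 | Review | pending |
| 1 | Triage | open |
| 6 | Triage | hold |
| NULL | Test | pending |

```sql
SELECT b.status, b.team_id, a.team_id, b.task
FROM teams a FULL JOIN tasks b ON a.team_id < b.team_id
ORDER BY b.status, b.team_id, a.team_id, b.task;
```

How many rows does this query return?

FULL OUTER JOIN keeps every row from both sides; unmatched rows get NULL for the other side's columns.
Matching on a.team_id < b.team_id. A NULL in a compared column never satisfies the condition.
Matched pairs: 18; unmatched a rows kept: 3; unmatched b rows kept: 3.
Total: 18 matched + 6 padded = 24 rows.

24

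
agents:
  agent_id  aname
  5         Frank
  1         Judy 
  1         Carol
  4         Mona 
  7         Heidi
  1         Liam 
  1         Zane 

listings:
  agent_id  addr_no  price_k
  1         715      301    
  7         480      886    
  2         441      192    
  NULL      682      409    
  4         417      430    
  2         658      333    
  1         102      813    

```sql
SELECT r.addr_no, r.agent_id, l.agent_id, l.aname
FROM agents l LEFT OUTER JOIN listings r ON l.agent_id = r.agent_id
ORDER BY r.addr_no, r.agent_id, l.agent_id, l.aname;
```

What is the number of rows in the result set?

LEFT JOIN keeps every row from `agents`; unmatched rows get NULL for `listings`'s columns.
Matching on l.agent_id = r.agent_id. A NULL in a compared column never satisfies the condition.
- l (agent_id=5) has no partner → padded with NULL.
- l (agent_id=1) pairs with 2 row(s) of r.
- l (agent_id=1) pairs with 2 row(s) of r.
- l (agent_id=4) pairs with 1 row(s) of r.
- l (agent_id=7) pairs with 1 row(s) of r.
- l (agent_id=1) pairs with 2 row(s) of r.
- l (agent_id=1) pairs with 2 row(s) of r.
Total: 10 matched + 1 padded = 11 rows.

11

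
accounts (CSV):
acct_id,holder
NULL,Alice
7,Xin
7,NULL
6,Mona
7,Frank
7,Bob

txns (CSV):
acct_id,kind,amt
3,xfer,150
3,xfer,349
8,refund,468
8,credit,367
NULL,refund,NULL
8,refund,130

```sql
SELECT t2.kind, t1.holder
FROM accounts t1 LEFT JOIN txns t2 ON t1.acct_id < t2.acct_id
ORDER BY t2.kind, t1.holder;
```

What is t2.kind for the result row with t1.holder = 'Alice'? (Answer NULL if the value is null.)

NULL

LEFT JOIN keeps every row from `accounts`; unmatched rows get NULL for `txns`'s columns.
Matching on t1.acct_id < t2.acct_id. A NULL in a compared column never satisfies the condition.
Matched pairs: 15; unmatched t1 rows kept: 1.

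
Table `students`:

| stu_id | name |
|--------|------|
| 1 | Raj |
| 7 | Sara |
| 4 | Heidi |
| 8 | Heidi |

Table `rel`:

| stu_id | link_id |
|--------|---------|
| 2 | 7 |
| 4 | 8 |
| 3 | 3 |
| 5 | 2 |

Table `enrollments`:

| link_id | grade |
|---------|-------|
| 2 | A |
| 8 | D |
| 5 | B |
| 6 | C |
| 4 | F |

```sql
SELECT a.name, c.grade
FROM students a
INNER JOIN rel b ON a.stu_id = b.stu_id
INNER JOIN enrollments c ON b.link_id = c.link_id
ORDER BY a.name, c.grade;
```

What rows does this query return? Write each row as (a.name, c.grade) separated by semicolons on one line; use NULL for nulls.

(Heidi, D)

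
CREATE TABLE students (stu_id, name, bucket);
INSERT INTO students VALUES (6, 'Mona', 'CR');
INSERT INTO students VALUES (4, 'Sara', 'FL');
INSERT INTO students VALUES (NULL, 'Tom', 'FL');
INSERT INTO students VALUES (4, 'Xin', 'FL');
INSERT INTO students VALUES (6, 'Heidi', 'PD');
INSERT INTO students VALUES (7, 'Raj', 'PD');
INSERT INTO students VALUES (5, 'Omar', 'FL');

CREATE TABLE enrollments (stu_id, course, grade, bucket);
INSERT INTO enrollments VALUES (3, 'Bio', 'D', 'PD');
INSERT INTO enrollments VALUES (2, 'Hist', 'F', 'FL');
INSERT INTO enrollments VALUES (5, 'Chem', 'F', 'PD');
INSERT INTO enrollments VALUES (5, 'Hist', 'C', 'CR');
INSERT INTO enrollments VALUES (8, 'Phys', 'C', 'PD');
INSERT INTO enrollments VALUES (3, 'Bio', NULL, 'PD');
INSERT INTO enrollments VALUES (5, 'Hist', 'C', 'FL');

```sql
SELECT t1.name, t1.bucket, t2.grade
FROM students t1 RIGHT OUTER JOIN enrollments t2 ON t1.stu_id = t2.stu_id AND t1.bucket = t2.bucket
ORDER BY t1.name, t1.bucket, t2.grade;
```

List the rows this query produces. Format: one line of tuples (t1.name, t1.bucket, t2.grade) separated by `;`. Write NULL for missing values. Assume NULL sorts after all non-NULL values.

(Omar, FL, C); (NULL, NULL, C); (NULL, NULL, C); (NULL, NULL, D); (NULL, NULL, F); (NULL, NULL, F); (NULL, NULL, NULL)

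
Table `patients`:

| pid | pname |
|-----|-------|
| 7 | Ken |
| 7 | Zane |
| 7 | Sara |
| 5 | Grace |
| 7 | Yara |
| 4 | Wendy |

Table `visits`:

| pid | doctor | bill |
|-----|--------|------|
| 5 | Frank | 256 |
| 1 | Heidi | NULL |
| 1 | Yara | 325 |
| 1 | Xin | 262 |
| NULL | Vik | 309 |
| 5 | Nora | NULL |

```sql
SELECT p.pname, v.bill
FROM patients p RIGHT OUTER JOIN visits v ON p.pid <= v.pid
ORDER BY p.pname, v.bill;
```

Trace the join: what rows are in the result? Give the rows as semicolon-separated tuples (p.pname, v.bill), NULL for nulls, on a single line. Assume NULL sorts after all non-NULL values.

RIGHT JOIN keeps every row from `visits`; unmatched rows get NULL for `patients`'s columns.
Matching on p.pid <= v.pid. A NULL in a compared column never satisfies the condition.
Matched pairs: 4; unmatched v rows kept: 4.

(Grace, 256); (Grace, NULL); (Wendy, 256); (Wendy, NULL); (NULL, 262); (NULL, 309); (NULL, 325); (NULL, NULL)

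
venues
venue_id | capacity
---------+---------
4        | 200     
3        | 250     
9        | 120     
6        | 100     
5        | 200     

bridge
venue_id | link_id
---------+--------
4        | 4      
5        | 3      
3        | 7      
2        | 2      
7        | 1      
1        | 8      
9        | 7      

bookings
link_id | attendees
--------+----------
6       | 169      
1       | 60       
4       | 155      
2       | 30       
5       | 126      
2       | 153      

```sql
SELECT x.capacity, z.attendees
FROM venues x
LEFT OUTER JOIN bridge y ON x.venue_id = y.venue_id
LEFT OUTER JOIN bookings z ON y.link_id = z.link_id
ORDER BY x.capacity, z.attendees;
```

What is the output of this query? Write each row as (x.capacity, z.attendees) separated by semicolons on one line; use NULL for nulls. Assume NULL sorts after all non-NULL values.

(100, NULL); (120, NULL); (200, 155); (200, NULL); (250, NULL)

Joins associate left-to-right: venues LEFT JOIN bridge on venue_id gives 5 intermediate row(s).
Then LEFT JOIN `bookings z` on link_id: each of those 5 rows is kept; rows whose y.link_id has no match in z get NULL for z's columns.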